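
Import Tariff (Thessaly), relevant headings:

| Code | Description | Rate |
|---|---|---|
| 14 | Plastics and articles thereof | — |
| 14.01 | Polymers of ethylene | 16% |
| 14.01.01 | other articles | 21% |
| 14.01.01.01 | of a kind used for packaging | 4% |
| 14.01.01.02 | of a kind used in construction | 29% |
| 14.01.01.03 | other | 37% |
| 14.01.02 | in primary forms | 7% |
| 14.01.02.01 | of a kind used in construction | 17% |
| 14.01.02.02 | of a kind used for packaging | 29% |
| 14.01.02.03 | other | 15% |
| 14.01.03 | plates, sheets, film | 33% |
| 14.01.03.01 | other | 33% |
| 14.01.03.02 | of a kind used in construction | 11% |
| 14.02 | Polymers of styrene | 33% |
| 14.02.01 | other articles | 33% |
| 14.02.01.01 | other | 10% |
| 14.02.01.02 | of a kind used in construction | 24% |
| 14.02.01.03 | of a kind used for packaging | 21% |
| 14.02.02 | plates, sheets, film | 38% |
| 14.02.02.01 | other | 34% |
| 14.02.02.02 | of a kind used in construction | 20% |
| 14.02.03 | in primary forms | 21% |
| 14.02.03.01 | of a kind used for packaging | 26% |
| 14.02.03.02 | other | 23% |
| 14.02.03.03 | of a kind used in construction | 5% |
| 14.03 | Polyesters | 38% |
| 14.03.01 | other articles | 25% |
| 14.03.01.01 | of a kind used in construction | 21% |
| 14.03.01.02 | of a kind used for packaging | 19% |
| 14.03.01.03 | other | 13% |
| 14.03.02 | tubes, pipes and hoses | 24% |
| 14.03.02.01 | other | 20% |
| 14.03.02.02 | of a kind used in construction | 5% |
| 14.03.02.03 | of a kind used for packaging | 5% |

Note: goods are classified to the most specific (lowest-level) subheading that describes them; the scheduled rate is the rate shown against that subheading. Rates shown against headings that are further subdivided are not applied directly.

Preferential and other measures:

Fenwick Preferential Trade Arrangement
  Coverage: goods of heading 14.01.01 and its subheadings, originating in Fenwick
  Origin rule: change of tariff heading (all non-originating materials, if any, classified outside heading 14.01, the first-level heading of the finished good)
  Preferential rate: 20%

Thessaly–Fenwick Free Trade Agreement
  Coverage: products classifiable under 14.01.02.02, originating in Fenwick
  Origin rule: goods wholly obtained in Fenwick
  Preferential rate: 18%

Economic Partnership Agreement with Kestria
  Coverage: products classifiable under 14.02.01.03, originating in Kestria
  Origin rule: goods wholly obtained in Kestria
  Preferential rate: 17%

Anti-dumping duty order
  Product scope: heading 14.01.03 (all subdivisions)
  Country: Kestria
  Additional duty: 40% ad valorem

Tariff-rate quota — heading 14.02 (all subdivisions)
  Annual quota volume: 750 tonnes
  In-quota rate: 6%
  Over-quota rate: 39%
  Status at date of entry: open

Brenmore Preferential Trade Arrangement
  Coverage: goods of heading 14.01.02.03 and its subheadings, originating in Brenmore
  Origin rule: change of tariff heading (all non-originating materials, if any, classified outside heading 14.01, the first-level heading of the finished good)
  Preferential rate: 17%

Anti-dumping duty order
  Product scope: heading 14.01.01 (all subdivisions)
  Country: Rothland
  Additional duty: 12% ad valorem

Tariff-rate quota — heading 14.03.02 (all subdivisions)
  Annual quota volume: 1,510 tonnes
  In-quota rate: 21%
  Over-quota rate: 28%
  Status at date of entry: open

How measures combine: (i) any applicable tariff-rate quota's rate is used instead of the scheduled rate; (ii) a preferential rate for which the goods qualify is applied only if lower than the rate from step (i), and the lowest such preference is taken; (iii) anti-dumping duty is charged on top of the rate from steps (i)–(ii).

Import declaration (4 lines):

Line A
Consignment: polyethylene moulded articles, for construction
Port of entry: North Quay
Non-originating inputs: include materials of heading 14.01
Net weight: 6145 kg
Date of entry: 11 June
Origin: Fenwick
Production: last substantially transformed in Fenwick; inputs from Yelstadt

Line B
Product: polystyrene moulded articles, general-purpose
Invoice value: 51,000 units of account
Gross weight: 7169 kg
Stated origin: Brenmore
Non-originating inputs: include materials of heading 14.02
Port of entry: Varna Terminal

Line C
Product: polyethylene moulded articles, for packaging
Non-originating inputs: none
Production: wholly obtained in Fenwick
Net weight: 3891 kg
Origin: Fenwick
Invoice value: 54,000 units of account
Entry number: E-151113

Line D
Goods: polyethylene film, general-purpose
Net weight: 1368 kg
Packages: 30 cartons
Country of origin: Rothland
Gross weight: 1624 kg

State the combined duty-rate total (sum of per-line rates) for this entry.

Line A: polyethylene → 14.01; moulded articles → 14.01.01; for construction → 14.01.01.02. Scheduled 29%. Fenwick agreement on 14.01.01: CTH not met; Fenwick agreement on 14.01.02.02: 14.01.01.02 not covered. → 29%.
Line B: polystyrene → 14.02; moulded articles → 14.02.01; general-purpose → 14.02.01.01. Scheduled 10%. quota on 14.02 open → in-quota 6%; Brenmore agreement on 14.01.02.03: 14.02.01.01 not covered. → 6%.
Line C: polyethylene → 14.01; moulded articles → 14.01.01; for packaging → 14.01.01.01. Scheduled 4%. Fenwick agreement on 14.01.01: CTH met → 20% available; Fenwick agreement on 14.01.02.02: 14.01.01.01 not covered; preference 20% not lower than 4% → no reduction. → 4%.
Line D: polyethylene → 14.01; film → 14.01.03; general-purpose → 14.01.03.01. Scheduled 33%. No special measure applies. → 33%.
Sum: 29% + 6% + 4% + 33% = 72%.

72%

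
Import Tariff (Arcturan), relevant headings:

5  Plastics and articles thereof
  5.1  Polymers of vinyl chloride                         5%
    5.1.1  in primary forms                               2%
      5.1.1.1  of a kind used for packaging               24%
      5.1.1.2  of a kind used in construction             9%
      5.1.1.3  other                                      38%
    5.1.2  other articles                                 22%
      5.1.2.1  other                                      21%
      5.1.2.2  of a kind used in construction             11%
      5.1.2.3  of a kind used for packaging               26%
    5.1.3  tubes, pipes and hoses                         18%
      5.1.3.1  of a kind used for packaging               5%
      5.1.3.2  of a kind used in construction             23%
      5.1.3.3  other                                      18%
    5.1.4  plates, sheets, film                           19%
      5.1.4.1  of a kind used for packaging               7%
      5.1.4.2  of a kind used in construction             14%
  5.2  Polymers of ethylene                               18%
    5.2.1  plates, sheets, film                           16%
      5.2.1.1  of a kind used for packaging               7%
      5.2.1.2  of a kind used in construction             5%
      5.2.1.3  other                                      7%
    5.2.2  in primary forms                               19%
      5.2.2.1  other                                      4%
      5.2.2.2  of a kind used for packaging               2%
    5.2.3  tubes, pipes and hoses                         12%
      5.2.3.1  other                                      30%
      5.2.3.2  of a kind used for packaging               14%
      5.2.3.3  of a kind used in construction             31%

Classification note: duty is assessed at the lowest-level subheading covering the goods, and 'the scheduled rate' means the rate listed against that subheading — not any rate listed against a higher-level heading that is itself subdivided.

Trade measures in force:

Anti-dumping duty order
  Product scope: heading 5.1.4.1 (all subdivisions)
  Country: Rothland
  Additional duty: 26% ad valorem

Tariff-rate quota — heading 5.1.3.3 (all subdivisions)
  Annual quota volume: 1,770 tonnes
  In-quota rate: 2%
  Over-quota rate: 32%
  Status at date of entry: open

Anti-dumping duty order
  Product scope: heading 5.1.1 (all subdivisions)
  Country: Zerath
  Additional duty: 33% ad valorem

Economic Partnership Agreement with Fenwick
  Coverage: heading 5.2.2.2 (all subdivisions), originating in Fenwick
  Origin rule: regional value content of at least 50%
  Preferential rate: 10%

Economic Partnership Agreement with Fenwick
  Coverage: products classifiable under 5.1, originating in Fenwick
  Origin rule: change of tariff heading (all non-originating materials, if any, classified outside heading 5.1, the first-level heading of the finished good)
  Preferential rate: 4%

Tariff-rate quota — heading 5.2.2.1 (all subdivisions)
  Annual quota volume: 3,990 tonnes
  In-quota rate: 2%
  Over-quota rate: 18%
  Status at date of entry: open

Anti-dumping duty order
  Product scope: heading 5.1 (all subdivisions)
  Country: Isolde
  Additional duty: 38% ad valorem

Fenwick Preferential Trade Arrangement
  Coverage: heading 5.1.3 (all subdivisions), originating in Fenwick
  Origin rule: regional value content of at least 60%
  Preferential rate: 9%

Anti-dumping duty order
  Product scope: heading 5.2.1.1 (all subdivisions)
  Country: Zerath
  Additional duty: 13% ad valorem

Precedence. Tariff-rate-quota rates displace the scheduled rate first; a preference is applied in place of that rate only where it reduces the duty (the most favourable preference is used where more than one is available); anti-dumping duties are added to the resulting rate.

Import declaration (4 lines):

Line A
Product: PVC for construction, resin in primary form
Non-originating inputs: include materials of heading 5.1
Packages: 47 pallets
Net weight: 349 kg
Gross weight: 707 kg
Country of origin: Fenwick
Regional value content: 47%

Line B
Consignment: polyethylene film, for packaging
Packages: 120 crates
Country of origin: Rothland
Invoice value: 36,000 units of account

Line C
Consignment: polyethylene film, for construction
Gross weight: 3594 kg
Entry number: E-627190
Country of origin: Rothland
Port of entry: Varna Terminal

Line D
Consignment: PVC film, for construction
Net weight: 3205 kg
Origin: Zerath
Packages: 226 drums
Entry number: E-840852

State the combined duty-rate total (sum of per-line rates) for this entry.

Line A: PVC → 5.1; resin in primary form → 5.1.1; for construction → 5.1.1.2. Scheduled 9%. Fenwick agreement on 5.2.2.2: 5.1.1.2 not covered; Fenwick agreement on 5.1: CTH not met; Fenwick agreement on 5.1.3: 5.1.1.2 not covered. → 9%.
Line B: polyethylene → 5.2; film → 5.2.1; for packaging → 5.2.1.1. Scheduled 7%. No special measure applies. → 7%.
Line C: polyethylene → 5.2; film → 5.2.1; for construction → 5.2.1.2. Scheduled 5%. No special measure applies. → 5%.
Line D: PVC → 5.1; film → 5.1.4; for construction → 5.1.4.2. Scheduled 14%. No special measure applies. → 14%.
Sum: 9% + 7% + 5% + 14% = 35%.

35%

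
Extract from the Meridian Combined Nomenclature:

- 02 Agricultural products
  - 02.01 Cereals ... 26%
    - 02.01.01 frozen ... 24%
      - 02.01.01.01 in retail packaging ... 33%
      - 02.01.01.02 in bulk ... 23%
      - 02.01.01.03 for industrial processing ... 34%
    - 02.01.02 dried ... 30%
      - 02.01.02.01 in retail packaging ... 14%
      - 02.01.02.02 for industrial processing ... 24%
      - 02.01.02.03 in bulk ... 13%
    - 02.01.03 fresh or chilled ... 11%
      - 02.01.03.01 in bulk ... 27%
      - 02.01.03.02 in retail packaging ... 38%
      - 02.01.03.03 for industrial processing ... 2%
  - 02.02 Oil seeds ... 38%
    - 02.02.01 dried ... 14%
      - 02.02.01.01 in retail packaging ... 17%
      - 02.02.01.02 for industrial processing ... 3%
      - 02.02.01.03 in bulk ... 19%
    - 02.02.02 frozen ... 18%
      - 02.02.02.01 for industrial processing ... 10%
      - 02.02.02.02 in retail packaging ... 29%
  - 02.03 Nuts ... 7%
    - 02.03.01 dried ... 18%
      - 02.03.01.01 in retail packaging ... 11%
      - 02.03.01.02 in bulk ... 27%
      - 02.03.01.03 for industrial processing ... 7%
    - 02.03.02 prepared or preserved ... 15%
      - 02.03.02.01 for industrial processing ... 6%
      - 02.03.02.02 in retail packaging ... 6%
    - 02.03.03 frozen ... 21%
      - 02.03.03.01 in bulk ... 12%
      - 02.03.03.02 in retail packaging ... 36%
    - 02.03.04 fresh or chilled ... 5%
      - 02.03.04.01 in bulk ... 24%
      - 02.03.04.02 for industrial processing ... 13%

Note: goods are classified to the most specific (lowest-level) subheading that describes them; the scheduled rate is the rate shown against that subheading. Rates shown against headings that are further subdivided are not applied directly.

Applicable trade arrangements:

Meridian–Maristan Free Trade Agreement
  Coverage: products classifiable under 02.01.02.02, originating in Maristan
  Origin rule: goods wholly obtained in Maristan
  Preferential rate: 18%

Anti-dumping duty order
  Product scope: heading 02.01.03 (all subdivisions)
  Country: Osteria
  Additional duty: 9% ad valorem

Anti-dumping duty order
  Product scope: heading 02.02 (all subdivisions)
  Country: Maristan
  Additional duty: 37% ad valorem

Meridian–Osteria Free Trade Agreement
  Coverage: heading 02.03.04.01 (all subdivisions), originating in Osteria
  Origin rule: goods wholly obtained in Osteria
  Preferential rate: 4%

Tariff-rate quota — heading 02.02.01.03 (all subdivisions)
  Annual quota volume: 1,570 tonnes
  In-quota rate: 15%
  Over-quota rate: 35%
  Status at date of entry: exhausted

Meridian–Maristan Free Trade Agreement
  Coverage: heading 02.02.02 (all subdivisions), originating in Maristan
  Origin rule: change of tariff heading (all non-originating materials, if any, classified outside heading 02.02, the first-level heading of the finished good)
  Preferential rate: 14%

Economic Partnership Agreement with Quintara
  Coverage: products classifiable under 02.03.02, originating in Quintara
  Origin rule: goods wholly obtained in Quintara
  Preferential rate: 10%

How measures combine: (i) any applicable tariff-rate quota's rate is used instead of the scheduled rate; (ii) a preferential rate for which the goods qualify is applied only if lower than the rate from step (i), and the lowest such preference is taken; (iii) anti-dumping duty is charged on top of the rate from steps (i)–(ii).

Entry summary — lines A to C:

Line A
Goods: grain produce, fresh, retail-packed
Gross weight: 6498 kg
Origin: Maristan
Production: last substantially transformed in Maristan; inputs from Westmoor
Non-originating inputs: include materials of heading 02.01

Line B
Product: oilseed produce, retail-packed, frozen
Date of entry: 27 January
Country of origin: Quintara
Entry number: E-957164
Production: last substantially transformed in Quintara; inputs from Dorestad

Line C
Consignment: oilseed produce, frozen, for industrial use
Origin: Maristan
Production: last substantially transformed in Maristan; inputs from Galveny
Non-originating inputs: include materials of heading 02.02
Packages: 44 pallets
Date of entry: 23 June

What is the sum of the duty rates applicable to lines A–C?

114%

Line A: grain → 02.01; fresh → 02.01.03; retail-packed → 02.01.03.02. Scheduled 38%. Maristan agreement on 02.01.02.02: 02.01.03.02 not covered; Maristan agreement on 02.02.02: 02.01.03.02 not covered. → 38%.
Line B: oilseed → 02.02; frozen → 02.02.02; retail-packed → 02.02.02.02. Scheduled 29%. Quintara agreement on 02.03.02: 02.02.02.02 not covered. → 29%.
Line C: oilseed → 02.02; frozen → 02.02.02; for industrial use → 02.02.02.01. Scheduled 10%. Maristan agreement on 02.01.02.02: 02.02.02.01 not covered; Maristan agreement on 02.02.02: CTH not met; anti-dumping (Maristan, 02.02): +37%; total 10% + 37% = 47%. → 47%.
Sum: 38% + 29% + 47% = 114%.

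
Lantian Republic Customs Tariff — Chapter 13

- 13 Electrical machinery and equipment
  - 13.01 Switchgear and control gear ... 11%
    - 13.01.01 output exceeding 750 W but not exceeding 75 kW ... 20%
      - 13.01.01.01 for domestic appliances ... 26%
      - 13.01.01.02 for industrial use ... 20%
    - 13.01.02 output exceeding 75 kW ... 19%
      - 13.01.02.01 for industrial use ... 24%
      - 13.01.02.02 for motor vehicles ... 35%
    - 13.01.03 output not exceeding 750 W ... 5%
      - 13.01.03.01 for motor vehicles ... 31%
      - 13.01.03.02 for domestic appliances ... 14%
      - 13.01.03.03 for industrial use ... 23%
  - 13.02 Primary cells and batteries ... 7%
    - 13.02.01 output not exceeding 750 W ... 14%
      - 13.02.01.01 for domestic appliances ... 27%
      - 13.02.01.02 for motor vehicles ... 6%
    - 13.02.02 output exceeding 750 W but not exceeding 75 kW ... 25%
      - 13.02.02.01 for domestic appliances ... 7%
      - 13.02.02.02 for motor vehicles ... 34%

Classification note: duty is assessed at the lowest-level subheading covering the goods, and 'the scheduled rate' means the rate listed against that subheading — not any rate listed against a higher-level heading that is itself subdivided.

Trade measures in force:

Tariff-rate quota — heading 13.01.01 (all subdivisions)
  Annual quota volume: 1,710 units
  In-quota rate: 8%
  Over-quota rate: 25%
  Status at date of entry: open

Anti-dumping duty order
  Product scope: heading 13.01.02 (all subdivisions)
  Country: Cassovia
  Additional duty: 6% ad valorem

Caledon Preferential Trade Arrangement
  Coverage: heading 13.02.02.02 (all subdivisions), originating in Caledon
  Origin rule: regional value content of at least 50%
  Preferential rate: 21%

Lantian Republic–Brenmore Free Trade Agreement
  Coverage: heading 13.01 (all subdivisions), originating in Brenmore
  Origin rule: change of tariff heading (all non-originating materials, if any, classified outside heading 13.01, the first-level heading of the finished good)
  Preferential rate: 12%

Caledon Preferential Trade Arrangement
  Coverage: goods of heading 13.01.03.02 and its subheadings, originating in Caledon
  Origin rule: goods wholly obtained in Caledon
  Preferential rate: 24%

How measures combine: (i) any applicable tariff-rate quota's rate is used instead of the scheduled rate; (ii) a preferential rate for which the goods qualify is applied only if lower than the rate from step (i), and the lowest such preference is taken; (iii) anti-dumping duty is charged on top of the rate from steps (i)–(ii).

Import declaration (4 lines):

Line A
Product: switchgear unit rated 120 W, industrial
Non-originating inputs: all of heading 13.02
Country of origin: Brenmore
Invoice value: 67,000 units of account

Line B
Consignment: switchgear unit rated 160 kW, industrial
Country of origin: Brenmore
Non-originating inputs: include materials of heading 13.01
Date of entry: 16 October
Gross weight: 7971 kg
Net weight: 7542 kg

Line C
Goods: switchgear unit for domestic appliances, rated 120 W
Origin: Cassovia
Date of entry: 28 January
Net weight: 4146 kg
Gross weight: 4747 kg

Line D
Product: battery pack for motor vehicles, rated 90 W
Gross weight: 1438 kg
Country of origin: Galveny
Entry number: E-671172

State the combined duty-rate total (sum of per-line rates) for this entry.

56%

Line A: switchgear unit → 13.01; rated 120 W → 13.01.03; industrial → 13.01.03.03. Scheduled 23%. Brenmore agreement on 13.01: CTH met → 12% available; preferential 12%. → 12%.
Line B: switchgear unit → 13.01; rated 160 kW → 13.01.02; industrial → 13.01.02.01. Scheduled 24%. Brenmore agreement on 13.01: CTH not met. → 24%.
Line C: switchgear unit → 13.01; rated 120 W → 13.01.03; for domestic appliances → 13.01.03.02. Scheduled 14%. No special measure applies. → 14%.
Line D: battery pack → 13.02; rated 90 W → 13.02.01; for motor vehicles → 13.02.01.02. Scheduled 6%. No special measure applies. → 6%.
Sum: 12% + 24% + 14% + 6% = 56%.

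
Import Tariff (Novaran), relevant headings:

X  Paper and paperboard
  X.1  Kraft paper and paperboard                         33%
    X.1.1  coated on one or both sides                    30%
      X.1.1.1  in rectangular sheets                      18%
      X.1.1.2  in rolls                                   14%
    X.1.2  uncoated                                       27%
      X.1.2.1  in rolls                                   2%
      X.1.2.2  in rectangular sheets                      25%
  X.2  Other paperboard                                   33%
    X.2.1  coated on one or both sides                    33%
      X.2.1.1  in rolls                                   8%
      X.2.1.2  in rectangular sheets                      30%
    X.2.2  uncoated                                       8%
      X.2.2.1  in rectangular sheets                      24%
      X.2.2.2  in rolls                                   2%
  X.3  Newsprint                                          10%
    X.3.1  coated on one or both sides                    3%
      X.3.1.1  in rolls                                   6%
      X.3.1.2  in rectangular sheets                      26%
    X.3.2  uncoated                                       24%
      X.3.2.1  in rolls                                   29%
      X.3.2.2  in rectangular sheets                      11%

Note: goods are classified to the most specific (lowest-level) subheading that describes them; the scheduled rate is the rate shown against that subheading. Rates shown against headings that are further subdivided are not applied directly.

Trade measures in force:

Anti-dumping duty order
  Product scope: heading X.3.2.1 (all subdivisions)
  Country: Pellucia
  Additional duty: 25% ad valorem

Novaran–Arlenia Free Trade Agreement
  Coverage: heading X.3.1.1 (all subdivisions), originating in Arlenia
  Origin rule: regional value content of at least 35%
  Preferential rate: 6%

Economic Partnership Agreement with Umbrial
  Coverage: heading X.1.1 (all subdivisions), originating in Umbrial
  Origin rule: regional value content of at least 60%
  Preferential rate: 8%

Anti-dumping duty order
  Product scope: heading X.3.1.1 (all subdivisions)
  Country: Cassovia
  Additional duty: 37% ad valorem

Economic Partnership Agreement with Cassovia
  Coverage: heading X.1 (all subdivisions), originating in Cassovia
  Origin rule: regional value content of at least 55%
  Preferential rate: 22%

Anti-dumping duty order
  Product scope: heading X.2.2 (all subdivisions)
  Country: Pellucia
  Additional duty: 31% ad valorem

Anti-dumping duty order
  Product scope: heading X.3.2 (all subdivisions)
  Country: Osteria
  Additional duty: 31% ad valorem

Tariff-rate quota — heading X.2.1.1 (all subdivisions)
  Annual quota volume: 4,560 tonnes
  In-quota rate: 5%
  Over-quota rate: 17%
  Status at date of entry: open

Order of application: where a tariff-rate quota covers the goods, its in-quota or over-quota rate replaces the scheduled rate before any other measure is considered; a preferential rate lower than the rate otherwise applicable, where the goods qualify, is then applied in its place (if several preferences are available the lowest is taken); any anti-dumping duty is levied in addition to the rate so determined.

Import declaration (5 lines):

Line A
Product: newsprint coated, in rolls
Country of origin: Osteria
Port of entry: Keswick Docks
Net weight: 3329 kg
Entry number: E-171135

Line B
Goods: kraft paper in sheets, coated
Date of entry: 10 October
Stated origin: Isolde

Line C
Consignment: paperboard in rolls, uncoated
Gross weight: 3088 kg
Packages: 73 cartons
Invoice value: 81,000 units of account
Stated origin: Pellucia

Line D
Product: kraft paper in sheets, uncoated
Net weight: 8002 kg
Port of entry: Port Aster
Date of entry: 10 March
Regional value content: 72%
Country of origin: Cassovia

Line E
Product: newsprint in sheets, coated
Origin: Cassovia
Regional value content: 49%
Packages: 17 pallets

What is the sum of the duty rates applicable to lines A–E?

Line A: newsprint → X.3; coated → X.3.1; in rolls → X.3.1.1. Scheduled 6%. No special measure applies. → 6%.
Line B: kraft paper → X.1; coated → X.1.1; in sheets → X.1.1.1. Scheduled 18%. No special measure applies. → 18%.
Line C: paperboard → X.2; uncoated → X.2.2; in rolls → X.2.2.2. Scheduled 2%. anti-dumping (Pellucia, X.2.2): +31%; total 2% + 31% = 33%. → 33%.
Line D: kraft paper → X.1; uncoated → X.1.2; in sheets → X.1.2.2. Scheduled 25%. Cassovia agreement on X.1: RVC ≥ 55% → 22% available; preferential 22%. → 22%.
Line E: newsprint → X.3; coated → X.3.1; in sheets → X.3.1.2. Scheduled 26%. Cassovia agreement on X.1: X.3.1.2 not covered. → 26%.
Sum: 6% + 18% + 33% + 22% + 26% = 105%.

105%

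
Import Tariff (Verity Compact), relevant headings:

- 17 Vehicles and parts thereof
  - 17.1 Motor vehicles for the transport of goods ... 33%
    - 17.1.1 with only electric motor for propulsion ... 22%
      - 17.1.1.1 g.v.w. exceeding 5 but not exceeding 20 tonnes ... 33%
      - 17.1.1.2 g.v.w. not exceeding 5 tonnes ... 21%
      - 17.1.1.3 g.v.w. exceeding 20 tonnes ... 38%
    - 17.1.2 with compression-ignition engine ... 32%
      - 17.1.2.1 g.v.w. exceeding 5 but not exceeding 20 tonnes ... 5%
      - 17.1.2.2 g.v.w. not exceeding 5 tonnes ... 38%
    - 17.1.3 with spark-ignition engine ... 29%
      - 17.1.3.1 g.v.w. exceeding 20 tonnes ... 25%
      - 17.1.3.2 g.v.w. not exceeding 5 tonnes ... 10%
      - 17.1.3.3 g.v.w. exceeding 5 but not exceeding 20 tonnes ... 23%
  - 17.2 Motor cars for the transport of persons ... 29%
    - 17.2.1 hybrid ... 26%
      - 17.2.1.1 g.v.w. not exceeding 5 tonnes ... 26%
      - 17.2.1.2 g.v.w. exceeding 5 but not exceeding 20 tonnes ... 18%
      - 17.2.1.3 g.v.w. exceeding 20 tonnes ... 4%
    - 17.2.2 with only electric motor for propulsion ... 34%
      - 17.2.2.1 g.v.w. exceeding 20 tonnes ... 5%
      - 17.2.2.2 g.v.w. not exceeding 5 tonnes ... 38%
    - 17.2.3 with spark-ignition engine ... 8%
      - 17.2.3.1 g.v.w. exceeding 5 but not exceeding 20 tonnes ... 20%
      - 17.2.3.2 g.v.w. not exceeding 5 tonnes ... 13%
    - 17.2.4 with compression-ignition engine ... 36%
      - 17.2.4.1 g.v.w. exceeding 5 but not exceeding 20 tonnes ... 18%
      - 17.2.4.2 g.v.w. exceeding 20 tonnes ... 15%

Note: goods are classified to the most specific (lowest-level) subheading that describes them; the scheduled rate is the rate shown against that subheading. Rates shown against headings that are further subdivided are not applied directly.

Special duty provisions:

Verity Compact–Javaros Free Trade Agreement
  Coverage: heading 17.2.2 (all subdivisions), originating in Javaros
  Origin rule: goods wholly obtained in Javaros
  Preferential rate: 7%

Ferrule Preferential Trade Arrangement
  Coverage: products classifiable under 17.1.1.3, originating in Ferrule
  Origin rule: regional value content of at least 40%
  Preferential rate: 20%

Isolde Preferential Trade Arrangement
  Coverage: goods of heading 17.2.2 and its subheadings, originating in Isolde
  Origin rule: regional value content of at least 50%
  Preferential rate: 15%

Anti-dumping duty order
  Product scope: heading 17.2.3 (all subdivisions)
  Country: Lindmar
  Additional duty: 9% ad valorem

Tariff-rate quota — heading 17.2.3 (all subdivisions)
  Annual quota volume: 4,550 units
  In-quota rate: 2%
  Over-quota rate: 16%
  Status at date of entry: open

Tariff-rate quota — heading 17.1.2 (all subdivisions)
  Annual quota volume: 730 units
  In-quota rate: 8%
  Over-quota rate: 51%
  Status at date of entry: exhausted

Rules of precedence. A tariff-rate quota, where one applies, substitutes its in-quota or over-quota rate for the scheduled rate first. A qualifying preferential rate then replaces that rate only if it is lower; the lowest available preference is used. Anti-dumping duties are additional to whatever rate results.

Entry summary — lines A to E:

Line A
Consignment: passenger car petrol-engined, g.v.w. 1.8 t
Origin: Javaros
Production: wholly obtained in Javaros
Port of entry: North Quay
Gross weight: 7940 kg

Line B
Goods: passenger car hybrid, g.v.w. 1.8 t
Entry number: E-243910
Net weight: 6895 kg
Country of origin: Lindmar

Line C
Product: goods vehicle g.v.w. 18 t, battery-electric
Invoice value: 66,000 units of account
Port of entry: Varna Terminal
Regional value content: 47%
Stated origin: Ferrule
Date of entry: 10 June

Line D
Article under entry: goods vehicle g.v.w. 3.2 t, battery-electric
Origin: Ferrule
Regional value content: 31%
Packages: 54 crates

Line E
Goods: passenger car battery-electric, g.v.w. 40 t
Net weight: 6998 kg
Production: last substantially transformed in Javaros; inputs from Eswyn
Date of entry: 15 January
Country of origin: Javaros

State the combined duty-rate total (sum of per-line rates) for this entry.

Line A: passenger car → 17.2; petrol-engined → 17.2.3; g.v.w. 1.8 t → 17.2.3.2. Scheduled 13%. quota on 17.2.3 open → in-quota 2%; Javaros agreement on 17.2.2: 17.2.3.2 not covered. → 2%.
Line B: passenger car → 17.2; hybrid → 17.2.1; g.v.w. 1.8 t → 17.2.1.1. Scheduled 26%. No special measure applies. → 26%.
Line C: goods vehicle → 17.1; battery-electric → 17.1.1; g.v.w. 18 t → 17.1.1.1. Scheduled 33%. Ferrule agreement on 17.1.1.3: 17.1.1.1 not covered. → 33%.
Line D: goods vehicle → 17.1; battery-electric → 17.1.1; g.v.w. 3.2 t → 17.1.1.2. Scheduled 21%. Ferrule agreement on 17.1.1.3: 17.1.1.2 not covered. → 21%.
Line E: passenger car → 17.2; battery-electric → 17.2.2; g.v.w. 40 t → 17.2.2.1. Scheduled 5%. Javaros agreement on 17.2.2: not wholly obtained. → 5%.
Sum: 2% + 26% + 33% + 21% + 5% = 87%.

87%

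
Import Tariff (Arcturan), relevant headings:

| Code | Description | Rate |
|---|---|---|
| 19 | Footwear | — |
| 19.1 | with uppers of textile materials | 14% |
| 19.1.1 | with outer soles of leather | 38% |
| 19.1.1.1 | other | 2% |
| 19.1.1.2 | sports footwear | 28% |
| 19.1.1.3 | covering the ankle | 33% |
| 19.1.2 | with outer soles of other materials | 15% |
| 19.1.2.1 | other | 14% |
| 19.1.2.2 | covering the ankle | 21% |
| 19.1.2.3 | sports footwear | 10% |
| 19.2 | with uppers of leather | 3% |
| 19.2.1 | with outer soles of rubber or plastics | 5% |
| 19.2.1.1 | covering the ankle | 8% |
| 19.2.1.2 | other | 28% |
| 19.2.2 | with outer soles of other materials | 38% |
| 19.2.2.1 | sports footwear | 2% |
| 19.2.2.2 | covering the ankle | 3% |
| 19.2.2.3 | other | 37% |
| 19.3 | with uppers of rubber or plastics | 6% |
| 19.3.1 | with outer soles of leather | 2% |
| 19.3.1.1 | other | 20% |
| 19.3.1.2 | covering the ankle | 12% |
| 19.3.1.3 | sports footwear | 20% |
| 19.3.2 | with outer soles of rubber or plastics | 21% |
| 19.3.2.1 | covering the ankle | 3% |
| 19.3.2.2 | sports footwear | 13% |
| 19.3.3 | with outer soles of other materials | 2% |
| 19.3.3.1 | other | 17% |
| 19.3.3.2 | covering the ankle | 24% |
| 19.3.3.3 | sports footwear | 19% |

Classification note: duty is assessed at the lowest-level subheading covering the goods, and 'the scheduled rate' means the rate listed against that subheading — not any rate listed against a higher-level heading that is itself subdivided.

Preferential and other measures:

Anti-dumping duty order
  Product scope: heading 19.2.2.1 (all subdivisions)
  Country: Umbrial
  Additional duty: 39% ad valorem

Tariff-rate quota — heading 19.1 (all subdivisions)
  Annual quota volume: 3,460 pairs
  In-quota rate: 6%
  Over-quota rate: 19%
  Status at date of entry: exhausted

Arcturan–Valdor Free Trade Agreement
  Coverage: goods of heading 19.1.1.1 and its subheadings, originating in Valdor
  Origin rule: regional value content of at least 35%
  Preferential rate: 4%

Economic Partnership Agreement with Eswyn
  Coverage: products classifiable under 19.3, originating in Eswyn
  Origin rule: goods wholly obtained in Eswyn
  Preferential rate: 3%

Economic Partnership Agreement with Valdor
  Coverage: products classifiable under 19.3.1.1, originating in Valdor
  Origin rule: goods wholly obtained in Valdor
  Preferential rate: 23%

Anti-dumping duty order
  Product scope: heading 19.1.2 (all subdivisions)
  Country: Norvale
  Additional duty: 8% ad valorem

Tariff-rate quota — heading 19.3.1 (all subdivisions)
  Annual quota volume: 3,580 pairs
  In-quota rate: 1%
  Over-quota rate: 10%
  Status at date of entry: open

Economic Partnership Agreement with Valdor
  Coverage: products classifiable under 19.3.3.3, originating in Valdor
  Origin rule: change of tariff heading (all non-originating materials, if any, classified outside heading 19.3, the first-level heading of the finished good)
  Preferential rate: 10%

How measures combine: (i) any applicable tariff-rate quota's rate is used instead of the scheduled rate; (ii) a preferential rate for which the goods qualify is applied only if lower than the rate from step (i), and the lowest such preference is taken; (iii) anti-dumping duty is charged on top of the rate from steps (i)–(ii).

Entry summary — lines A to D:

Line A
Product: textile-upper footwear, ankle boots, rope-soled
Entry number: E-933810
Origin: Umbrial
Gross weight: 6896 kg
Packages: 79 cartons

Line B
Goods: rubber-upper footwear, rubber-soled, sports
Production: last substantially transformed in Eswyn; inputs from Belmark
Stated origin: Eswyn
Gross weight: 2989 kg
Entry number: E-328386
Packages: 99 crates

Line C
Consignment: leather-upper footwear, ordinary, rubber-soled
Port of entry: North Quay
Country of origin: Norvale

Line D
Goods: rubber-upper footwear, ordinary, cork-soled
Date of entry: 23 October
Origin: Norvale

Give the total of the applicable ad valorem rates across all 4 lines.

Line A: textile-upper → 19.1; rope-soled → 19.1.2; ankle boots → 19.1.2.2. Scheduled 21%. quota on 19.1 exhausted → over-quota 19%. → 19%.
Line B: rubber-upper → 19.3; rubber-soled → 19.3.2; sports → 19.3.2.2. Scheduled 13%. Eswyn agreement on 19.3: not wholly obtained. → 13%.
Line C: leather-upper → 19.2; rubber-soled → 19.2.1; ordinary → 19.2.1.2. Scheduled 28%. No special measure applies. → 28%.
Line D: rubber-upper → 19.3; cork-soled → 19.3.3; ordinary → 19.3.3.1. Scheduled 17%. No special measure applies. → 17%.
Sum: 19% + 13% + 28% + 17% = 77%.

77%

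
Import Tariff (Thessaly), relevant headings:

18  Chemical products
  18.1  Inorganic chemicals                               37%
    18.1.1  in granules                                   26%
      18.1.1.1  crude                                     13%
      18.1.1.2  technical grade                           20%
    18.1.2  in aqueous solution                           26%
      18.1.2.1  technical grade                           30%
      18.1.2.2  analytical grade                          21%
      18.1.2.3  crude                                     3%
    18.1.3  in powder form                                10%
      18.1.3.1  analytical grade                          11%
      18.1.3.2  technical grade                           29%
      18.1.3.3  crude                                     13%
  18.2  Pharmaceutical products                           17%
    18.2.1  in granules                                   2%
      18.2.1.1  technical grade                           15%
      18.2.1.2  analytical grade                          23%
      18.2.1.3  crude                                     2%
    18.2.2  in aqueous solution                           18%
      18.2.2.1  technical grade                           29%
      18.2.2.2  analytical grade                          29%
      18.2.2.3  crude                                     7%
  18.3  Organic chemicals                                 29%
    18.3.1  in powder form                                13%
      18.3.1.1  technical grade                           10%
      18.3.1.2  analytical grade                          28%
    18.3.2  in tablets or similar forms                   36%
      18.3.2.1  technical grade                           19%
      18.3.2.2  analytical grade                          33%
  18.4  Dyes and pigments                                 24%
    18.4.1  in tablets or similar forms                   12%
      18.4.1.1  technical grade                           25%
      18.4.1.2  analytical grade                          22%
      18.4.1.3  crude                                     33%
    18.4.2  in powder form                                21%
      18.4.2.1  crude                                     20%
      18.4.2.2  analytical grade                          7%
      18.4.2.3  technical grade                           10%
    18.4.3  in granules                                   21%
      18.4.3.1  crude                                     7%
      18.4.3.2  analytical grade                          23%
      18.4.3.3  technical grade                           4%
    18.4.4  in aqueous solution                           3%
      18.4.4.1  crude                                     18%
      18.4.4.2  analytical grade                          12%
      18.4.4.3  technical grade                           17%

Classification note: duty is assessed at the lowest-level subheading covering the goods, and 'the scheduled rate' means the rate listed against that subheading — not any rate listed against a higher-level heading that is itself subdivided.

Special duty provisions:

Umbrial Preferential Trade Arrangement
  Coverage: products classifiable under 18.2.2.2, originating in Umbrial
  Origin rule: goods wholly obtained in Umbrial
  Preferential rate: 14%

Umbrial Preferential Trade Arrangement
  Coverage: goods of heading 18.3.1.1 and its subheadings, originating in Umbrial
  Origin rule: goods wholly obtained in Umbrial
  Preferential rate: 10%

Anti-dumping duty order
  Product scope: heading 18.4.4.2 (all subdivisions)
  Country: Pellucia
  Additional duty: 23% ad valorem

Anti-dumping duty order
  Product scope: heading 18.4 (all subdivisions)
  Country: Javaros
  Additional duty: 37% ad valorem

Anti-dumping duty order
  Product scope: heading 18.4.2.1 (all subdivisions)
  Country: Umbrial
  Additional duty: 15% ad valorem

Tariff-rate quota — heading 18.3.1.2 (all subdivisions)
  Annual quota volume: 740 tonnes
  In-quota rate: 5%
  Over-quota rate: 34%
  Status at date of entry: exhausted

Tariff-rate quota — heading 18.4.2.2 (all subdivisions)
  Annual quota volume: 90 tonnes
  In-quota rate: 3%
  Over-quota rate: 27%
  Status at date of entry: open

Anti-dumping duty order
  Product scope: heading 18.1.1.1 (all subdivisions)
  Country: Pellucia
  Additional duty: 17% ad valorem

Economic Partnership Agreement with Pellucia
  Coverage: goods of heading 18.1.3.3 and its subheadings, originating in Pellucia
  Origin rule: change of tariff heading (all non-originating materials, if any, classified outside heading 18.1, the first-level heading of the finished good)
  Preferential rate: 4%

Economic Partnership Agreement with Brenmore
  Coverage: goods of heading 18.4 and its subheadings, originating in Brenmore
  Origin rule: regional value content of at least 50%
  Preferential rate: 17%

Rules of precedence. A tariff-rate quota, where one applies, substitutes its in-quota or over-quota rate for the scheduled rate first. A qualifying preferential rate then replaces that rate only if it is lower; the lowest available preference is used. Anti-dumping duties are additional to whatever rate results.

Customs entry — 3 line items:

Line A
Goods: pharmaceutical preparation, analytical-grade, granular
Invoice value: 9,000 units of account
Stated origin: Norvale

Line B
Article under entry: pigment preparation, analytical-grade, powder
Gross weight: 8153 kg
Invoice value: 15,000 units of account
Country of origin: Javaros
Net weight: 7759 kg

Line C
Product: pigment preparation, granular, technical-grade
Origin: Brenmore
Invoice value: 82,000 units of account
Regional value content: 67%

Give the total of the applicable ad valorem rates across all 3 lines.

Line A: pharmaceutical → 18.2; granular → 18.2.1; analytical-grade → 18.2.1.2. Scheduled 23%. No special measure applies. → 23%.
Line B: pigment → 18.4; powder → 18.4.2; analytical-grade → 18.4.2.2. Scheduled 7%. quota on 18.4.2.2 open → in-quota 3%; anti-dumping (Javaros, 18.4): +37%; total 3% + 37% = 40%. → 40%.
Line C: pigment → 18.4; granular → 18.4.3; technical-grade → 18.4.3.3. Scheduled 4%. Brenmore agreement on 18.4: RVC ≥ 50% → 17% available; preference 17% not lower than 4% → no reduction. → 4%.
Sum: 23% + 40% + 4% = 67%.

67%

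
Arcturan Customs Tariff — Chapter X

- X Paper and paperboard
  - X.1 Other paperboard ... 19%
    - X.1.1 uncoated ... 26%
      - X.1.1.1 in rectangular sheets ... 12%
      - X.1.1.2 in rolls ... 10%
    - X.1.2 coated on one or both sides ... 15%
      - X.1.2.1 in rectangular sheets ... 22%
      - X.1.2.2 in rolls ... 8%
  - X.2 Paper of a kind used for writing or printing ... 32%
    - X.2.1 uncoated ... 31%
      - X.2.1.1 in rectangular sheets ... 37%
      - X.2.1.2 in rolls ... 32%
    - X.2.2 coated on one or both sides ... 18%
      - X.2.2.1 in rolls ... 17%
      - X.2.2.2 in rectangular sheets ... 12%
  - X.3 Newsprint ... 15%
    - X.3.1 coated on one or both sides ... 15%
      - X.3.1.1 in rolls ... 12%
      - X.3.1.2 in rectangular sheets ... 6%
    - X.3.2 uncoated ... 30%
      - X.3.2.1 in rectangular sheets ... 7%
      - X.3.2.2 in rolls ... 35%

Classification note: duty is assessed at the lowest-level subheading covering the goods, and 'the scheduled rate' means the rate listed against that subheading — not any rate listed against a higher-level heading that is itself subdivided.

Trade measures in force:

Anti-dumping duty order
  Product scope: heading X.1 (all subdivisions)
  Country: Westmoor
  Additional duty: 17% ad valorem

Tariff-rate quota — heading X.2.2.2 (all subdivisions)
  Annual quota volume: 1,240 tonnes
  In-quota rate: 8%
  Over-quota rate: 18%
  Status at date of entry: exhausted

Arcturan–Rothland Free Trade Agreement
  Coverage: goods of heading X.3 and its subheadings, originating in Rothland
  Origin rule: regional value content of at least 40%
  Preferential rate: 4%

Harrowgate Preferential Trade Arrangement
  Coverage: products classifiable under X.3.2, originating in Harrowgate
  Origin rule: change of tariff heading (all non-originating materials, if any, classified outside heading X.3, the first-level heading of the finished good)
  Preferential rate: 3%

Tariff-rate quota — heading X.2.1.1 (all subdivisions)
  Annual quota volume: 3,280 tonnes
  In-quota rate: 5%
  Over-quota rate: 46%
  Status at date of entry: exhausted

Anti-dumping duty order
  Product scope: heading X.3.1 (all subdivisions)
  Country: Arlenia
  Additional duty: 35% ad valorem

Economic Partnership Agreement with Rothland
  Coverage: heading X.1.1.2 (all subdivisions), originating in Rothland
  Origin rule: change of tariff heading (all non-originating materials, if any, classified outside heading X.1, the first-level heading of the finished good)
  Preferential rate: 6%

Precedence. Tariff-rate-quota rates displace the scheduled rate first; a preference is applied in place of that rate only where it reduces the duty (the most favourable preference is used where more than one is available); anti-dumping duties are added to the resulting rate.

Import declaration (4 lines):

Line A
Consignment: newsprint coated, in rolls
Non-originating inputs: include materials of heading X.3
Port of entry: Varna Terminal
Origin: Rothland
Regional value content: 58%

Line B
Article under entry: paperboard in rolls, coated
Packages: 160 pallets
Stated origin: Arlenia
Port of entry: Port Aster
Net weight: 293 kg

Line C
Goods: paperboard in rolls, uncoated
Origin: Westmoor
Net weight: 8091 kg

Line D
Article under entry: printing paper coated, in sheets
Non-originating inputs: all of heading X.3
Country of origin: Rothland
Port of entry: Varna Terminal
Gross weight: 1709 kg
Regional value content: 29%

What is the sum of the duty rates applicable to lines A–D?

57%

Line A: newsprint → X.3; coated → X.3.1; in rolls → X.3.1.1. Scheduled 12%. Rothland agreement on X.3: RVC ≥ 40% → 4% available; Rothland agreement on X.1.1.2: X.3.1.1 not covered; preferential 4%. → 4%.
Line B: paperboard → X.1; coated → X.1.2; in rolls → X.1.2.2. Scheduled 8%. No special measure applies. → 8%.
Line C: paperboard → X.1; uncoated → X.1.1; in rolls → X.1.1.2. Scheduled 10%. anti-dumping (Westmoor, X.1): +17%; total 10% + 17% = 27%. → 27%.
Line D: printing paper → X.2; coated → X.2.2; in sheets → X.2.2.2. Scheduled 12%. quota on X.2.2.2 exhausted → over-quota 18%; Rothland agreement on X.3: X.2.2.2 not covered; Rothland agreement on X.1.1.2: X.2.2.2 not covered. → 18%.
Sum: 4% + 8% + 27% + 18% = 57%.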